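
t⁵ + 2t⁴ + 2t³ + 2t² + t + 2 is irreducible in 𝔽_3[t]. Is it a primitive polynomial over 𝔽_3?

No

Write f(t) = t⁵ + 2t⁴ + 2t³ + 2t² + t + 2.
|GF(3^5)^×| = 3^5 − 1 = 242. Prime factorization: 242 = 2·11^2.
f is primitive ⇔ t has order 242 in GF(3)[t]/(f), i.e. t^(242/q) ≠ 1 for each prime q | 242.
t^(121) mod f = 1
t^(22) mod f = t⁴ + t² + 2t.
Since t^(121) = 1, the order of t divides 121 < 242; not primitive.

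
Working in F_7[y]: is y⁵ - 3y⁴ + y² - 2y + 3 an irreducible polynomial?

Write m(y) = y⁵ - 3y⁴ + y² - 2y + 3.
Check for roots in F_7: m(0) = 3; m(1) = 0 → root; m(2) = 1; m(3) = 6; m(4) = 1; m(5) = 1; m(6) = 2.
m(1) = 0, so (y − 1) divides m(y); m is reducible.

No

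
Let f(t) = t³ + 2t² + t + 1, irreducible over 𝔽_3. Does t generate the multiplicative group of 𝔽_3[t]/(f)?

|GF(3^3)^×| = 3^3 − 1 = 26. Prime factorization: 26 = 2·13.
f is primitive ⇔ t has order 26 in GF(3)[t]/(f), i.e. t^(26/q) ≠ 1 for each prime q | 26.
t^(13) mod f = 2.
t^(2) mod f = t².
None equal 1, so t has full order 26; f is primitive.

Yes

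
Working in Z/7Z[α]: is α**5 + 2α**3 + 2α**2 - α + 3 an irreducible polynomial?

No

Write m(α) = α**5 + 2α**3 + 2α**2 - α + 3.
Check for roots in Z/7Z: m(0) = 3; m(1) = 0 → root; m(2) = 1; m(3) = 0 → root; m(4) = 0 → root; m(5) = 0 → root; m(6) = 3.
m(1) = 0, so (α − 1) divides m(α); m is reducible.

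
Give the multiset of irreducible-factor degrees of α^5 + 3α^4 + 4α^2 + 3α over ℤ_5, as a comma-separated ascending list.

1, 4

Write g(α) = α^5 + 3α^4 + 4α^2 + 3α.
Roots in ℤ_5: g(0) = 0 → root; g(1) = 1; g(2) = 2; g(3) = 1; g(4) = 3.
Linear factors from roots: (α).
Complete factorization: g(α) = (α)·(α^4 + 3α^3 + 4α + 3).
Factor degrees with multiplicity: 1 + 4 = 5.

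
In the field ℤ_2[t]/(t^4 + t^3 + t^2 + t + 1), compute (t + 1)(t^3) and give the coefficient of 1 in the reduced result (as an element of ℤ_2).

1

Multiply in ℤ_2[t]: (t + 1)·(t^3) = t^4 + t^3.
Reduce using t^4 ≡ t^3 + t^2 + t + 1 (mod t^4 + t^3 + t^2 + t + 1).
Reduced: t^2 + t + 1.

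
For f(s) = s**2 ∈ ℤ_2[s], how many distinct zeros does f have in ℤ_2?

1

Evaluate at each of the 2 elements of ℤ_2:
f(0) = 0 → root; f(1) = 1.
Roots: {0}.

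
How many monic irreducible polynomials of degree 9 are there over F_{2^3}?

14913024

Gauss's count: N_{8}(9) = (1/9) Σ_{d|9} μ(9/d)·8^d.
Divisors of 9: 1, 3, 9; μ(9/d) for each: 0, -1, 1.
Σ = − 8^3 + 8^9 = 134217216.
N = 134217216/9 = 14913024.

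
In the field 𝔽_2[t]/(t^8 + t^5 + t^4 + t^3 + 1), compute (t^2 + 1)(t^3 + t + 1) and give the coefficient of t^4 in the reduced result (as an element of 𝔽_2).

0

Multiply in 𝔽_2[t]: (t^2 + 1)·(t^3 + t + 1) = t^5 + t^2 + t + 1.
Reduced: t^5 + t^2 + t + 1.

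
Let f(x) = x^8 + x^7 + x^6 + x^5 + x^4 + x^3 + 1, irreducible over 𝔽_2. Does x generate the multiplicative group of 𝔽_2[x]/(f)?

|GF(2^8)^×| = 2^8 − 1 = 255. Prime factorization: 255 = 3·5·17.
f is primitive ⇔ x has order 255 in GF(2)[x]/(f), i.e. x^(255/q) ≠ 1 for each prime q | 255.
x^(85) mod f = 1
x^(51) mod f = x^7 + x^5 + x^3 + x^2 + 1.
x^(15) mod f = x^7 + x^6 + x^3 + x + 1.
Since x^(85) = 1, the order of x divides 85 < 255; not primitive.

No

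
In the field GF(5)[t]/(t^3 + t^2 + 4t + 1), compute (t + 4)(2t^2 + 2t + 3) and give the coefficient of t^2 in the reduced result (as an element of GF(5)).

3

Multiply in GF(5)[t]: (t + 4)·(2t^2 + 2t + 3) = 2t^3 + t + 2.
Reduce using t^3 ≡ 4t^2 + t + 4 (mod t^3 + t^2 + 4t + 1).
Reduced: 3t^2 + 3t.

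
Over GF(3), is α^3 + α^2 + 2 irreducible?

Write P(α) = α^3 + α^2 + 2.
Check for roots in GF(3): P(0) = 2; P(1) = 1; P(2) = 2.
No roots. A degree-3 polynomial over a field with no linear factor is irreducible.

Yes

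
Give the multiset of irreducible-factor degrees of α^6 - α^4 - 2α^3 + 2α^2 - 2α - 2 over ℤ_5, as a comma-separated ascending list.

2, 2, 2

Write g(α) = α^6 - α^4 - 2α^3 + 2α^2 - 2α - 2.
Roots in ℤ_5: g(0) = 3; g(1) = 1; g(2) = 4; g(3) = 4; g(4) = 4.
Complete factorization: g(α) = (α^2 + α + 1)·(α^2 + α + 2)·(α^2 - 2α - 1).
Factor degrees with multiplicity: 2 + 2 + 2 = 6.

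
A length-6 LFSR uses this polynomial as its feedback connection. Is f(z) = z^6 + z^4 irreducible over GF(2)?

Check for roots in GF(2): f(0) = 0 → root; f(1) = 0 → root.
f(0) = 0, so (z) divides f(z); f is reducible.

No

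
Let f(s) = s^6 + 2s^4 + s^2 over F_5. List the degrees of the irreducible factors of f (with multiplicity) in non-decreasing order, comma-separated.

Roots in F_5: f(0) = 0 → root; f(1) = 4; f(2) = 0 → root; f(3) = 0 → root; f(4) = 4.
Linear factors from roots: (s), (s - 2), (s + 2).
Complete factorization: f(s) = (s)^2·(s + 2)^2·(s - 2)^2.
Factor degrees with multiplicity: 1 + 1 + 1 + 1 + 1 + 1 = 6.

1, 1, 1, 1, 1, 1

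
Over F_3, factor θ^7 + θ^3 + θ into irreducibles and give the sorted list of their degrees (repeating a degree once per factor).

1, 1, 1, 4

Write f(θ) = θ^7 + θ^3 + θ.
Roots in F_3: f(0) = 0 → root; f(1) = 0 → root; f(2) = 0 → root.
Linear factors from roots: (θ), (θ + 2), (θ + 1).
Complete factorization: f(θ) = (θ)·(θ + 1)·(θ + 2)·(θ^4 + θ^2 + 2).
Factor degrees with multiplicity: 1 + 1 + 1 + 4 = 7.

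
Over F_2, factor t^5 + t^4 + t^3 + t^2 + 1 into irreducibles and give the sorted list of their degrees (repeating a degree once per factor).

5

Write f(t) = t^5 + t^4 + t^3 + t^2 + 1.
Roots in F_2: f(0) = 1; f(1) = 1.
Complete factorization: f(t) = (t^5 + t^4 + t^3 + t^2 + 1).
Factor degrees with multiplicity: 5 = 5.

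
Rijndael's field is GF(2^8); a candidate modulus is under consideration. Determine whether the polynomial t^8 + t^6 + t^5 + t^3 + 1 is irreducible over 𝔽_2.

Yes

Write P(t) = t^8 + t^6 + t^5 + t^3 + 1.
Check for roots in 𝔽_2: P(0) = 1; P(1) = 1.
No roots, so no linear factors.
Monic irreducibles of degree 2 over GF(2): t^2 + t + 1.
None of them divide P (all give nonzero remainder).
Monic irreducibles of degree 3 over GF(2): t^3 + t + 1, t^3 + t^2 + 1.
None of them divide P (all give nonzero remainder).
Monic irreducibles of degree 4 over GF(2): t^4 + t + 1, t^4 + t^3 + 1, t^4 + t^3 + t^2 + t + 1.
None of them divide P (all give nonzero remainder).
No irreducible factor of degree ≤ 4 exists, so P is irreducible over GF(2).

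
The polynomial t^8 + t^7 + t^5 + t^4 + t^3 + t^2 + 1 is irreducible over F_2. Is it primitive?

Write f(t) = t^8 + t^7 + t^5 + t^4 + t^3 + t^2 + 1.
|GF(2^8)^×| = 2^8 − 1 = 255. Prime factorization: 255 = 3·5·17.
f is primitive ⇔ t has order 255 in GF(2)[t]/(f), i.e. t^(255/q) ≠ 1 for each prime q | 255.
t^(85) mod f = 1
t^(51) mod f = t^7 + t^6 + t^2 + 1.
t^(15) mod f = t^7 + t^4 + t^2.
Since t^(85) = 1, the order of t divides 85 < 255; not primitive.

No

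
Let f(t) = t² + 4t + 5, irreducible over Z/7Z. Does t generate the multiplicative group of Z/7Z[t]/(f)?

|GF(7^2)^×| = 7^2 − 1 = 48. Prime factorization: 48 = 2^4·3.
f is primitive ⇔ t has order 48 in GF(7)[t]/(f), i.e. t^(48/q) ≠ 1 for each prime q | 48.
t^(24) mod f = 6.
t^(16) mod f = 4.
None equal 1, so t has full order 48; f is primitive.

Yes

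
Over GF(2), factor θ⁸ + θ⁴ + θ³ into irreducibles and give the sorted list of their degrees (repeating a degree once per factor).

1, 1, 1, 2, 3

Write f(θ) = θ⁸ + θ⁴ + θ³.
Roots in GF(2): f(0) = 0 → root; f(1) = 1.
Linear factors from roots: (θ).
Complete factorization: f(θ) = (θ)^3·(θ² + θ + 1)·(θ³ + θ² + 1).
Factor degrees with multiplicity: 1 + 1 + 1 + 2 + 3 = 8.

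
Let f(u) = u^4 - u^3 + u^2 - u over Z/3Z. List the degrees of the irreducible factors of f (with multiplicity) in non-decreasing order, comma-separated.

Roots in Z/3Z: f(0) = 0 → root; f(1) = 0 → root; f(2) = 1.
Linear factors from roots: (u), (u - 1).
Complete factorization: f(u) = (u)·(u - 1)·(u^2 + 1).
Factor degrees with multiplicity: 1 + 1 + 2 = 4.

1, 1, 2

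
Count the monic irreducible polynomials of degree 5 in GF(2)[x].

Gauss's count: N_{2}(5) = (1/5) Σ_{d|5} μ(5/d)·2^d.
Divisors of 5: 1, 5; μ(5/d) for each: -1, 1.
Σ = − 2^1 + 2^5 = 30.
N = 30/5 = 6.

6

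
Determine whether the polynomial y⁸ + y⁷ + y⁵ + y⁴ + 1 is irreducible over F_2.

Yes

Write g(y) = y⁸ + y⁷ + y⁵ + y⁴ + 1.
Check for roots in F_2: g(0) = 1; g(1) = 1.
No roots, so no linear factors.
Monic irreducibles of degree 2 over GF(2): y² + y + 1.
None of them divide g (all give nonzero remainder).
Monic irreducibles of degree 3 over GF(2): y³ + y + 1, y³ + y² + 1.
None of them divide g (all give nonzero remainder).
Monic irreducibles of degree 4 over GF(2): y⁴ + y + 1, y⁴ + y³ + 1, y⁴ + y³ + y² + y + 1.
None of them divide g (all give nonzero remainder).
No irreducible factor of degree ≤ 4 exists, so g is irreducible over GF(2).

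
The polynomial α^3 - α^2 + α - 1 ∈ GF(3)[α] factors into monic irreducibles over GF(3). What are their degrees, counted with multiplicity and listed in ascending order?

1, 2

Write g(α) = α^3 - α^2 + α - 1.
Roots in GF(3): g(0) = 2; g(1) = 0 → root; g(2) = 2.
Linear factors from roots: (α - 1).
Complete factorization: g(α) = (α - 1)·(α^2 + 1).
Factor degrees with multiplicity: 1 + 2 = 3.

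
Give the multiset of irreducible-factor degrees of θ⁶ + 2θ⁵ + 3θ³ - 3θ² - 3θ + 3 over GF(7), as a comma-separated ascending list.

1, 2, 3

Write f(θ) = θ⁶ + 2θ⁵ + 3θ³ - 3θ² - 3θ + 3.
Linear factors from roots: (θ + 3).
Complete factorization: f(θ) = (θ + 3)·(θ² - 2θ - 2)·(θ³ + θ² + 3).
Factor degrees with multiplicity: 1 + 2 + 3 = 6.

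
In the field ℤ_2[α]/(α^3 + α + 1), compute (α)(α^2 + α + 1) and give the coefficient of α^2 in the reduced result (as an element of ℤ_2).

1

Multiply in ℤ_2[α]: (α)·(α^2 + α + 1) = α^3 + α^2 + α.
Reduce using α^3 ≡ α + 1 (mod α^3 + α + 1).
Reduced: α^2 + 1.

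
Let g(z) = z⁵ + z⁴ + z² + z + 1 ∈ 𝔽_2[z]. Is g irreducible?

Check for roots in 𝔽_2: g(0) = 1; g(1) = 1.
No roots, so no linear factors.
Monic irreducibles of degree 2 over GF(2): z² + z + 1.
None of them divide g (all give nonzero remainder).
No irreducible factor of degree ≤ 2 exists, so g is irreducible over GF(2).

Yes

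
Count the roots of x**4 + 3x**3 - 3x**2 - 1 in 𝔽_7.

3

Write g(x) = x**4 + 3x**3 - 3x**2 - 1.
Evaluate at each of the 7 elements of 𝔽_7:
g(0) = 6; g(1) = 0 → root; g(2) = 6; g(3) = 1; g(4) = 0 → root; g(5) = 0 → root; g(6) = 1.
Roots: {1, 4, 5}.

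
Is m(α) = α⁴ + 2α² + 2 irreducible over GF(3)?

Check for roots in GF(3): m(0) = 2; m(1) = 2; m(2) = 2.
No roots, so no linear factors.
Monic irreducibles of degree 2 over GF(3): α² + 1, α² + α + 2, α² + 2α + 2.
None of them divide m (all give nonzero remainder).
No irreducible factor of degree ≤ 2 exists, so m is irreducible over GF(3).

Yes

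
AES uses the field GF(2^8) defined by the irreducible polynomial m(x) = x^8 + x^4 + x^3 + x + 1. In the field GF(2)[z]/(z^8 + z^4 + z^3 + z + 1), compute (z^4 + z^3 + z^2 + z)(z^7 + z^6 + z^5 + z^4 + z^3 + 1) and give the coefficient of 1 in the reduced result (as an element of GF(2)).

Multiply in GF(2)[z]: (z^4 + z^3 + z^2 + z)·(z^7 + z^6 + z^5 + z^4 + z^3 + 1) = z^11 + z^9 + z^6 + z^3 + z^2 + z.
Reduce using z^8 ≡ z^4 + z^3 + z + 1 (mod z^8 + z^4 + z^3 + z + 1).
Reduced: z^7 + z^5.

0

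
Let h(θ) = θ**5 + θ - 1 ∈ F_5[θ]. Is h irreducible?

Check for roots in F_5: h(0) = 4; h(1) = 1; h(2) = 3; h(3) = 0 → root; h(4) = 2.
h(3) = 0, so (θ − 3) divides h(θ); h is reducible.

No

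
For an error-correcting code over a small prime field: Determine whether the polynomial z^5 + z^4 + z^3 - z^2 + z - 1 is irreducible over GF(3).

Write m(z) = z^5 + z^4 + z^3 - z^2 + z - 1.
Check for roots in GF(3): m(0) = 2; m(1) = 2; m(2) = 2.
No roots, so no linear factors.
Monic irreducibles of degree 2 over GF(3): z^2 + 1, z^2 + z - 1, z^2 - z - 1.
None of them divide m (all give nonzero remainder).
No irreducible factor of degree ≤ 2 exists, so m is irreducible over GF(3).

Yes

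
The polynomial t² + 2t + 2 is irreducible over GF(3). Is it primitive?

Write f(t) = t² + 2t + 2.
|GF(3^2)^×| = 3^2 − 1 = 8. Prime factorization: 8 = 2^3.
f is primitive ⇔ t has order 8 in GF(3)[t]/(f), i.e. t^(8/q) ≠ 1 for each prime q | 8.
t^(4) mod f = 2.
None equal 1, so t has full order 8; f is primitive.

Yes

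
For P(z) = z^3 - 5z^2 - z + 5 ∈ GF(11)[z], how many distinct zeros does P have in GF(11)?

3

Evaluate at each of the 11 elements of GF(11):
P(0) = 5; P(1) = 0 → root; P(2) = 2; P(3) = 6; P(4) = 7; P(5) = 0 → root; P(6) = 2; P(7) = 8; P(8) = 2; P(9) = 1; P(10) = 0 → root.
Roots: {1, 5, 10}.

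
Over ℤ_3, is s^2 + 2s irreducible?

No

Write g(s) = s^2 + 2s.
Check for roots in ℤ_3: g(0) = 0 → root; g(1) = 0 → root; g(2) = 2.
g(0) = 0, so (s) divides g(s); g is reducible.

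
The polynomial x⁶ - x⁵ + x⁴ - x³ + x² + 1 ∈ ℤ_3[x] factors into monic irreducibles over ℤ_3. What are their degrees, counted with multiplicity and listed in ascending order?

Write f(x) = x⁶ - x⁵ + x⁴ - x³ + x² + 1.
Roots in ℤ_3: f(0) = 1; f(1) = 2; f(2) = 0 → root.
Linear factors from roots: (x + 1).
Complete factorization: f(x) = (x + 1)·(x² + 1)·(x³ + x² - x + 1).
Factor degrees with multiplicity: 1 + 2 + 3 = 6.

1, 2, 3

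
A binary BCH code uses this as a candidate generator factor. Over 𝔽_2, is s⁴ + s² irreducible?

Write h(s) = s⁴ + s².
Check for roots in 𝔽_2: h(0) = 0 → root; h(1) = 0 → root.
h(0) = 0, so (s) divides h(s); h is reducible.

No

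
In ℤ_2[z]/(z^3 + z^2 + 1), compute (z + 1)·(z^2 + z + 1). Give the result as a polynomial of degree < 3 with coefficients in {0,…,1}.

Multiply in ℤ_2[z]: (z + 1)·(z^2 + z + 1) = z^3 + 1.
Reduce using z^3 ≡ z^2 + 1 (mod z^3 + z^2 + 1).
Reduced: z^2.

z^2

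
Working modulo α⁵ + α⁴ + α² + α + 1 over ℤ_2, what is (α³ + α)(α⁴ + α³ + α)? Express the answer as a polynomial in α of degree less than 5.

α^3 + α^2 + α + 1

Multiply in ℤ_2[α]: (α³ + α)·(α⁴ + α³ + α) = α⁷ + α⁶ + α⁵ + α².
Reduce using α⁵ ≡ α⁴ + α² + α + 1 (mod α⁵ + α⁴ + α² + α + 1).
Reduced: α³ + α² + α + 1.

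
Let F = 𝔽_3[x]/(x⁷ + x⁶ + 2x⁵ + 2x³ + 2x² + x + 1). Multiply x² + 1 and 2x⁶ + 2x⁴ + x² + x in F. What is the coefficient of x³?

Multiply in 𝔽_3[x]: (x² + 1)·(2x⁶ + 2x⁴ + x² + x) = 2x⁸ + x⁶ + x³ + x² + x.
Reduce using x⁷ ≡ 2x⁶ + x⁵ + x³ + x² + 2x + 2 (mod x⁷ + x⁶ + 2x⁵ + 2x³ + 2x² + x + 1).
Reduced: 2x⁶ + x⁵ + 2x⁴ + x³ + x + 2.

1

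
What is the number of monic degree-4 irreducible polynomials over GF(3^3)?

The number of monic irreducibles of degree 4 over GF(27) is (1/4)·Σ_{d∣4} μ(4/d) 27^d.
Divisors of 4: 1, 2, 4; μ(4/d) for each: 0, -1, 1.
Σ = − 27^2 + 27^4 = 530712.
N = 530712/4 = 132678.

132678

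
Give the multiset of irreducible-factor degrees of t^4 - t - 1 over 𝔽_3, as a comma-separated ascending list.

Write h(t) = t^4 - t - 1.
Roots in 𝔽_3: h(0) = 2; h(1) = 2; h(2) = 1.
Complete factorization: h(t) = (t^4 - t - 1).
Factor degrees with multiplicity: 4 = 4.

4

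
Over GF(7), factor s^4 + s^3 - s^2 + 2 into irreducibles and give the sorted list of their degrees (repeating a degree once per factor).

Write h(s) = s^4 + s^3 - s^2 + 2.
Complete factorization: h(s) = (s^4 + s^3 - s^2 + 2).
Factor degrees with multiplicity: 4 = 4.

4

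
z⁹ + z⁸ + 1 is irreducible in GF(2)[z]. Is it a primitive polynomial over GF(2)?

Write f(z) = z⁹ + z⁸ + 1.
|GF(2^9)^×| = 2^9 − 1 = 511. Prime factorization: 511 = 7·73.
f is primitive ⇔ z has order 511 in GF(2)[z]/(f), i.e. z^(511/q) ≠ 1 for each prime q | 511.
z^(73) mod f = 1
z^(7) mod f = z⁷.
Since z^(73) = 1, the order of z divides 73 < 511; not primitive.

No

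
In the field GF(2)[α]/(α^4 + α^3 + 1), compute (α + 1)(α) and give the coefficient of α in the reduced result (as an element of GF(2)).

Multiply in GF(2)[α]: (α + 1)·(α) = α^2 + α.
Reduced: α^2 + α.

1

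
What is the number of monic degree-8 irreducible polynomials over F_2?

x^(2^8) − x is the product of all monic irreducibles of degree dividing 8; Möbius inversion gives N = (1/8) Σ μ(8/d)·2^d.
Divisors of 8: 1, 2, 4, 8; μ(8/d) for each: 0, 0, -1, 1.
Σ = − 2^4 + 2^8 = 240.
N = 240/8 = 30.

30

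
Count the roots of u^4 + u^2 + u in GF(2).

1

Write g(u) = u^4 + u^2 + u.
Evaluate at each of the 2 elements of GF(2):
g(0) = 0 → root; g(1) = 1.
Roots: {0}.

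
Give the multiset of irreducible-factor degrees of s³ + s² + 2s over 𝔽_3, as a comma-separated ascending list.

Write h(s) = s³ + s² + 2s.
Roots in 𝔽_3: h(0) = 0 → root; h(1) = 1; h(2) = 1.
Linear factors from roots: (s).
Complete factorization: h(s) = (s)·(s² + s + 2).
Factor degrees with multiplicity: 1 + 2 = 3.

1, 2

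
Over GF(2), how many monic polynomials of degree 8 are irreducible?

The number of monic irreducibles of degree 8 over GF(2) is (1/8)·Σ_{d∣8} μ(8/d) 2^d.
Divisors of 8: 1, 2, 4, 8; μ(8/d) for each: 0, 0, -1, 1.
Σ = − 2^4 + 2^8 = 240.
N = 240/8 = 30.

30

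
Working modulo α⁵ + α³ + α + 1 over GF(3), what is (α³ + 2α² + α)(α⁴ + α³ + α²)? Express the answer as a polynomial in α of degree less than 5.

2α^2

Multiply in GF(3)[α]: (α³ + 2α² + α)·(α⁴ + α³ + α²) = α⁷ + α⁵ + α³.
Reduce using α⁵ ≡ 2α³ + 2α + 2 (mod α⁵ + α³ + α + 1).
Reduced: 2α².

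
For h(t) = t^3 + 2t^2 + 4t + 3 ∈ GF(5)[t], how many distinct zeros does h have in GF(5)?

Evaluate at each of the 5 elements of GF(5):
h(0) = 3; h(1) = 0 → root; h(2) = 2; h(3) = 0 → root; h(4) = 0 → root.
Roots: {1, 3, 4}.

3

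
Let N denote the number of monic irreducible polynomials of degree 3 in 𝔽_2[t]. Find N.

2

The number of monic irreducibles of degree 3 over GF(2) is (1/3)·Σ_{d∣3} μ(3/d) 2^d.
Divisors of 3: 1, 3; μ(3/d) for each: -1, 1.
Σ = − 2^1 + 2^3 = 6.
N = 6/3 = 2.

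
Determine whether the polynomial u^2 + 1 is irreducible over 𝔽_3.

Yes

Write f(u) = u^2 + 1.
Check for roots in 𝔽_3: f(0) = 1; f(1) = 2; f(2) = 2.
No roots. A degree-2 polynomial over a field with no linear factor is irreducible.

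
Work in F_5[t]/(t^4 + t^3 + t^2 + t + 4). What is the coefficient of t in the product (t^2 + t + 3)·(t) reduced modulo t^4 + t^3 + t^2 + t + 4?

3

Multiply in F_5[t]: (t^2 + t + 3)·(t) = t^3 + t^2 + 3t.
Reduced: t^3 + t^2 + 3t.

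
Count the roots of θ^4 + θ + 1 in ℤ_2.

0

Write f(θ) = θ^4 + θ + 1.
Evaluate at each of the 2 elements of ℤ_2:
f(0) = 1; f(1) = 1.
No element is a root.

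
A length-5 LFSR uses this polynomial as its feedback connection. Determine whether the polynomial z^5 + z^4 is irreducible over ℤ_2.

No

Write m(z) = z^5 + z^4.
Check for roots in ℤ_2: m(0) = 0 → root; m(1) = 0 → root.
m(0) = 0, so (z) divides m(z); m is reducible.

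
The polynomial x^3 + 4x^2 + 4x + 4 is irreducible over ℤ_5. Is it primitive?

Write f(x) = x^3 + 4x^2 + 4x + 4.
|GF(5^3)^×| = 5^3 − 1 = 124. Prime factorization: 124 = 2^2·31.
f is primitive ⇔ x has order 124 in GF(5)[x]/(f), i.e. x^(124/q) ≠ 1 for each prime q | 124.
x^(62) mod f = 1
x^(4) mod f = 2x^2 + 2x + 1.
Since x^(62) = 1, the order of x divides 62 < 124; not primitive.

No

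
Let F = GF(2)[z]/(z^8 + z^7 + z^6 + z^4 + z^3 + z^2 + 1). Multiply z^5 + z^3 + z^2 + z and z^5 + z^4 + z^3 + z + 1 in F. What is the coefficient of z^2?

Multiply in GF(2)[z]: (z^5 + z^3 + z^2 + z)·(z^5 + z^4 + z^3 + z + 1) = z^10 + z^9 + z^5 + z.
Reduce using z^8 ≡ z^7 + z^6 + z^4 + z^3 + z^2 + 1 (mod z^8 + z^7 + z^6 + z^4 + z^3 + z^2 + 1).
Reduced: z^7 + z^3 + z + 1.

0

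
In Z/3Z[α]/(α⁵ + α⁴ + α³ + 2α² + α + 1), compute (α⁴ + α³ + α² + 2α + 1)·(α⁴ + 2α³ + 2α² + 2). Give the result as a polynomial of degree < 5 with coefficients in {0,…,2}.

2α^4 + α^3 + 2α + 2

Multiply in Z/3Z[α]: (α⁴ + α³ + α² + 2α + 1)·(α⁴ + 2α³ + 2α² + 2) = α⁸ + 2α⁶ + 2α³ + α² + α + 2.
Reduce using α⁵ ≡ 2α⁴ + 2α³ + α² + 2α + 2 (mod α⁵ + α⁴ + α³ + 2α² + α + 1).
Reduced: 2α⁴ + α³ + 2α + 2.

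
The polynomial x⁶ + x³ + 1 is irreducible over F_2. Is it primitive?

Write f(x) = x⁶ + x³ + 1.
|GF(2^6)^×| = 2^6 − 1 = 63. Prime factorization: 63 = 3^2·7.
f is primitive ⇔ x has order 63 in GF(2)[x]/(f), i.e. x^(63/q) ≠ 1 for each prime q | 63.
x^(21) mod f = x³.
x^(9) mod f = 1
Since x^(9) = 1, the order of x divides 9 < 63; not primitive.

No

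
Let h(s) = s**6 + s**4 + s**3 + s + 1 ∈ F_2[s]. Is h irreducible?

Yes

Check for roots in F_2: h(0) = 1; h(1) = 1.
No roots, so no linear factors.
Monic irreducibles of degree 2 over GF(2): s**2 + s + 1.
None of them divide h (all give nonzero remainder).
Monic irreducibles of degree 3 over GF(2): s**3 + s + 1, s**3 + s**2 + 1.
None of them divide h (all give nonzero remainder).
No irreducible factor of degree ≤ 3 exists, so h is irreducible over GF(2).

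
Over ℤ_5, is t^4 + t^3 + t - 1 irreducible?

Write f(t) = t^4 + t^3 + t - 1.
Check for roots in ℤ_5: f(0) = 4; f(1) = 2; f(2) = 0 → root; f(3) = 0 → root; f(4) = 3.
f(2) = 0, so (t − 2) divides f(t); f is reducible.

No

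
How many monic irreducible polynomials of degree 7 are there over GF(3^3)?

1494336168

Gauss's count: N_{27}(7) = (1/7) Σ_{d|7} μ(7/d)·27^d.
Divisors of 7: 1, 7; μ(7/d) for each: -1, 1.
Σ = − 27^1 + 27^7 = 10460353176.
N = 10460353176/7 = 1494336168.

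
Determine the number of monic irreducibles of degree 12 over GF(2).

The number of monic irreducibles of degree 12 over GF(2) is (1/12)·Σ_{d∣12} μ(12/d) 2^d.
Divisors of 12: 1, 2, 3, 4, 6, 12; μ(12/d) for each: 0, 1, 0, -1, -1, 1.
Σ = 2^2 − 2^4 − 2^6 + 2^12 = 4020.
N = 4020/12 = 335.

335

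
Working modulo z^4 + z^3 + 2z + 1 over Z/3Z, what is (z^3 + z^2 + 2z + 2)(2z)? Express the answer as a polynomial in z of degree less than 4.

Multiply in Z/3Z[z]: (z^3 + z^2 + 2z + 2)·(2z) = 2z^4 + 2z^3 + z^2 + z.
Reduce using z^4 ≡ 2z^3 + z + 2 (mod z^4 + z^3 + 2z + 1).
Reduced: z^2 + 1.

z^2 + 1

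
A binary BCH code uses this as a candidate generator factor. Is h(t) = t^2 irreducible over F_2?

No

Check for roots in F_2: h(0) = 0 → root; h(1) = 1.
h(0) = 0, so (t) divides h(t); h is reducible.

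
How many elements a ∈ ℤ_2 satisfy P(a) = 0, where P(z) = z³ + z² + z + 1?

Evaluate at each of the 2 elements of ℤ_2:
P(0) = 1; P(1) = 0 → root.
Roots: {1}.

1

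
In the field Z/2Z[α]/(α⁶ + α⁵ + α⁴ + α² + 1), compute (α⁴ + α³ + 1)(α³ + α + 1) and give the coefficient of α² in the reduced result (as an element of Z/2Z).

0

Multiply in Z/2Z[α]: (α⁴ + α³ + 1)·(α³ + α + 1) = α⁷ + α⁶ + α⁵ + α + 1.
Reduce using α⁶ ≡ α⁵ + α⁴ + α² + 1 (mod α⁶ + α⁵ + α⁴ + α² + 1).
Reduced: α³ + 1.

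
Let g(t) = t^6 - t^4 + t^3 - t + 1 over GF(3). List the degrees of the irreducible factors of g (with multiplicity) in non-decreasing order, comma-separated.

Roots in GF(3): g(0) = 1; g(1) = 1; g(2) = 1.
Complete factorization: g(t) = (t^6 - t^4 + t^3 - t + 1).
Factor degrees with multiplicity: 6 = 6.

6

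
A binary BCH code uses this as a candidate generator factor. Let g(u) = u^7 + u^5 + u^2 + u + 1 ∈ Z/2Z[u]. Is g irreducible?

Check for roots in Z/2Z: g(0) = 1; g(1) = 1.
No roots, so no linear factors.
Monic irreducibles of degree 2 over GF(2): u^2 + u + 1.
None of them divide g (all give nonzero remainder).
Monic irreducibles of degree 3 over GF(2): u^3 + u + 1, u^3 + u^2 + 1.
None of them divide g (all give nonzero remainder).
No irreducible factor of degree ≤ 3 exists, so g is irreducible over GF(2).

Yes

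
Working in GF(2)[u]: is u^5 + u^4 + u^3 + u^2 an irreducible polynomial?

No

Write h(u) = u^5 + u^4 + u^3 + u^2.
Check for roots in GF(2): h(0) = 0 → root; h(1) = 0 → root.
h(0) = 0, so (u) divides h(u); h is reducible.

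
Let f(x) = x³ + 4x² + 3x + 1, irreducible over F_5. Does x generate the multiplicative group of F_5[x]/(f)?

No

|GF(5^3)^×| = 5^3 − 1 = 124. Prime factorization: 124 = 2^2·31.
f is primitive ⇔ x has order 124 in GF(5)[x]/(f), i.e. x^(124/q) ≠ 1 for each prime q | 124.
x^(62) mod f = 1
x^(4) mod f = 3x² + x + 4.
Since x^(62) = 1, the order of x divides 62 < 124; not primitive.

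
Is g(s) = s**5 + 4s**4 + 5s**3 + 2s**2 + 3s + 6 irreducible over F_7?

No

Check for roots in F_7: g(0) = 6; g(1) = 0 → root; g(2) = 2; g(3) = 0 → root; g(4) = 3; g(5) = 0 → root; g(6) = 3.
g(1) = 0, so (s − 1) divides g(s); g is reducible.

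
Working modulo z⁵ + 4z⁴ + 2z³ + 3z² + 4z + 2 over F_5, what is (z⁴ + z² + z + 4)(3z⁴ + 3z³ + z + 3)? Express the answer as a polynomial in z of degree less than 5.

z^4 + z^3 + 3z^2 + 4

Multiply in F_5[z]: (z⁴ + z² + z + 4)·(3z⁴ + 3z³ + z + 3) = 3z⁸ + 3z⁷ + 3z⁶ + 2z⁵ + 3z⁴ + 3z³ + 4z² + 2z + 2.
Reduce using z⁵ ≡ z⁴ + 3z³ + 2z² + z + 3 (mod z⁵ + 4z⁴ + 2z³ + 3z² + 4z + 2).
Reduced: z⁴ + z³ + 3z² + 4.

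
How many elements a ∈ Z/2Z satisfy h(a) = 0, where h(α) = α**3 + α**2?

Evaluate at each of the 2 elements of Z/2Z:
h(0) = 0 → root; h(1) = 0 → root.
Roots: {0, 1}.

2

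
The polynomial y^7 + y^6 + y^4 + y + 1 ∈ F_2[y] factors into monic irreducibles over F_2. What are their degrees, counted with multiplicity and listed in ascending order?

Write h(y) = y^7 + y^6 + y^4 + y + 1.
Roots in F_2: h(0) = 1; h(1) = 1.
Complete factorization: h(y) = (y^7 + y^6 + y^4 + y + 1).
Factor degrees with multiplicity: 7 = 7.

7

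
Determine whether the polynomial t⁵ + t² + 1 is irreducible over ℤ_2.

Yes

Write h(t) = t⁵ + t² + 1.
Check for roots in ℤ_2: h(0) = 1; h(1) = 1.
No roots, so no linear factors.
Monic irreducibles of degree 2 over GF(2): t² + t + 1.
None of them divide h (all give nonzero remainder).
No irreducible factor of degree ≤ 2 exists, so h is irreducible over GF(2).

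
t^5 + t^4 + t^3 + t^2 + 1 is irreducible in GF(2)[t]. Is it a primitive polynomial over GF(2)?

Yes

Write f(t) = t^5 + t^4 + t^3 + t^2 + 1.
|GF(2^5)^×| = 2^5 − 1 = 31. Prime factorization: 31 = 31.
f is primitive ⇔ t has order 31 in GF(2)[t]/(f), i.e. t^(31/q) ≠ 1 for each prime q | 31.
t^(1) mod f = t.
None equal 1, so t has full order 31; f is primitive.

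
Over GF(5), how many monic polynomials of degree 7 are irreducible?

11160

Gauss's count: N_{5}(7) = (1/7) Σ_{d|7} μ(7/d)·5^d.
Divisors of 7: 1, 7; μ(7/d) for each: -1, 1.
Σ = − 5^1 + 5^7 = 78120.
N = 78120/7 = 11160.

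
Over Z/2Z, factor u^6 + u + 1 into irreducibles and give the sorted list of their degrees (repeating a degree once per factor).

6

Write g(u) = u^6 + u + 1.
Roots in Z/2Z: g(0) = 1; g(1) = 1.
Complete factorization: g(u) = (u^6 + u + 1).
Factor degrees with multiplicity: 6 = 6.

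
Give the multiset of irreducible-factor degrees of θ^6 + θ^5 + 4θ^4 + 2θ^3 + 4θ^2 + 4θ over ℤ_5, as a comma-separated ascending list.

Write g(θ) = θ^6 + θ^5 + 4θ^4 + 2θ^3 + 4θ^2 + 4θ.
Roots in ℤ_5: g(0) = 0 → root; g(1) = 1; g(2) = 0 → root; g(3) = 3; g(4) = 2.
Linear factors from roots: (θ), (θ + 3).
Complete factorization: g(θ) = (θ)·(θ + 3)·(θ^4 + 3θ^3 + 2θ + 3).
Factor degrees with multiplicity: 1 + 1 + 4 = 6.

1, 1, 4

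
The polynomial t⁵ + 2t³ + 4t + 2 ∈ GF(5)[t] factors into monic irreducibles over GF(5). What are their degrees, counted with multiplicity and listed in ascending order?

Write h(t) = t⁵ + 2t³ + 4t + 2.
Roots in GF(5): h(0) = 2; h(1) = 4; h(2) = 3; h(3) = 1; h(4) = 0 → root.
Linear factors from roots: (t + 1).
Complete factorization: h(t) = (t + 1)^2·(t³ + 3t² + 2).
Factor degrees with multiplicity: 1 + 1 + 3 = 5.

1, 1, 3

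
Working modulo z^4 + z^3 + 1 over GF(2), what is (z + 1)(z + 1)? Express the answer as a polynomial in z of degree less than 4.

Multiply in GF(2)[z]: (z + 1)·(z + 1) = z^2 + 1.
Reduced: z^2 + 1.

z^2 + 1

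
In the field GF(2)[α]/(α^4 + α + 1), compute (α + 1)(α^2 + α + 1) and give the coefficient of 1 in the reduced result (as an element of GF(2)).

Multiply in GF(2)[α]: (α + 1)·(α^2 + α + 1) = α^3 + 1.
Reduced: α^3 + 1.

1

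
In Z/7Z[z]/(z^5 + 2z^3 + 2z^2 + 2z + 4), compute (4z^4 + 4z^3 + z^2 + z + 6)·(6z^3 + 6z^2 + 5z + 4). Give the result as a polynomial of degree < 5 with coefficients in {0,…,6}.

Multiply in Z/7Z[z]: (4z^4 + 4z^3 + z^2 + z + 6)·(6z^3 + 6z^2 + 5z + 4) = 3z^7 + 6z^6 + z^5 + 6z^4 + 3z^2 + 6z + 3.
Reduce using z^5 ≡ 5z^3 + 5z^2 + 5z + 3 (mod z^5 + 2z^3 + 2z^2 + 2z + 4).
Reduced: 2z^4 + 6z^3 + 3z^2 + 6z + 2.

2z^4 + 6z^3 + 3z^2 + 6z + 2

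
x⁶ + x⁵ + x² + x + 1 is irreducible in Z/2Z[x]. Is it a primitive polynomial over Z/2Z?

Write f(x) = x⁶ + x⁵ + x² + x + 1.
|GF(2^6)^×| = 2^6 − 1 = 63. Prime factorization: 63 = 3^2·7.
f is primitive ⇔ x has order 63 in GF(2)[x]/(f), i.e. x^(63/q) ≠ 1 for each prime q | 63.
x^(21) mod f = x⁵ + x³ + x².
x^(9) mod f = x³ + x² + 1.
None equal 1, so x has full order 63; f is primitive.

Yes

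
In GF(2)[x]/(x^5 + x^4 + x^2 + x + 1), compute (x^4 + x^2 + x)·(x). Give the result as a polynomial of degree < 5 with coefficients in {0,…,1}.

Multiply in GF(2)[x]: (x^4 + x^2 + x)·(x) = x^5 + x^3 + x^2.
Reduce using x^5 ≡ x^4 + x^2 + x + 1 (mod x^5 + x^4 + x^2 + x + 1).
Reduced: x^4 + x^3 + x + 1.

x^4 + x^3 + x + 1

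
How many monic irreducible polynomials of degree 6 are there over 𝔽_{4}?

By the necklace-counting formula, N_4(6) = (1/6) Σ_{d|6} μ(6/d)·4^d.
Divisors of 6: 1, 2, 3, 6; μ(6/d) for each: 1, -1, -1, 1.
Σ = 4^1 − 4^2 − 4^3 + 4^6 = 4020.
N = 4020/6 = 670.

670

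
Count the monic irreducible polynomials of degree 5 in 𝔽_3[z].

48

The number of monic irreducibles of degree 5 over GF(3) is (1/5)·Σ_{d∣5} μ(5/d) 3^d.
Divisors of 5: 1, 5; μ(5/d) for each: -1, 1.
Σ = − 3^1 + 3^5 = 240.
N = 240/5 = 48.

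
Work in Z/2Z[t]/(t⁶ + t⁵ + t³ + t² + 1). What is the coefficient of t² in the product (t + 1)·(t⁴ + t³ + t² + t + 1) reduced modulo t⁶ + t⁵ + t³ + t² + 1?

0

Multiply in Z/2Z[t]: (t + 1)·(t⁴ + t³ + t² + t + 1) = t⁵ + 1.
Reduced: t⁵ + 1.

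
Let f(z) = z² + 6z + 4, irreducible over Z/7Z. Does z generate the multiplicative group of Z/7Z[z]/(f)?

No

|GF(7^2)^×| = 7^2 − 1 = 48. Prime factorization: 48 = 2^4·3.
f is primitive ⇔ z has order 48 in GF(7)[z]/(f), i.e. z^(48/q) ≠ 1 for each prime q | 48.
z^(24) mod f = 1
z^(16) mod f = 2.
Since z^(24) = 1, the order of z divides 24 < 48; not primitive.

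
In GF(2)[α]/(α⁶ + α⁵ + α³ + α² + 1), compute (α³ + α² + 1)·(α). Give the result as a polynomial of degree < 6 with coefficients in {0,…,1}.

α^4 + α^3 + α

Multiply in GF(2)[α]: (α³ + α² + 1)·(α) = α⁴ + α³ + α.
Reduced: α⁴ + α³ + α.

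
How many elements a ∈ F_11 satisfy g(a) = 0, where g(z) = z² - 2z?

Evaluate at each of the 11 elements of F_11:
g(0) = 0 → root; g(1) = 10; g(2) = 0 → root; g(3) = 3; g(4) = 8; g(5) = 4; g(6) = 2; g(7) = 2; g(8) = 4; g(9) = 8; g(10) = 3.
Roots: {0, 2}.

2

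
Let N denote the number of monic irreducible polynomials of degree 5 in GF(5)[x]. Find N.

624

Gauss's count: N_{5}(5) = (1/5) Σ_{d|5} μ(5/d)·5^d.
Divisors of 5: 1, 5; μ(5/d) for each: -1, 1.
Σ = − 5^1 + 5^5 = 3120.
N = 3120/5 = 624.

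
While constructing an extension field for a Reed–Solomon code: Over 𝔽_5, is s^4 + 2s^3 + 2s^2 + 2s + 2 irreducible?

Write g(s) = s^4 + 2s^3 + 2s^2 + 2s + 2.
Check for roots in 𝔽_5: g(0) = 2; g(1) = 4; g(2) = 1; g(3) = 1; g(4) = 1.
No roots, so no linear factors.
Degree-2 irreducible divisors: test the 10 monic irreducibles of degree 2 over GF(5).
None of them divide g (all give nonzero remainder).
No irreducible factor of degree ≤ 2 exists, so g is irreducible over GF(5).

Yes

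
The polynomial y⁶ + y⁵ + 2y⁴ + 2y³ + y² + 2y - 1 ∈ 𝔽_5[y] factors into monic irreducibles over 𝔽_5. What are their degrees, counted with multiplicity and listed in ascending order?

6

Write f(y) = y⁶ + y⁵ + 2y⁴ + 2y³ + y² + 2y - 1.
Roots in 𝔽_5: f(0) = 4; f(1) = 3; f(2) = 1; f(3) = 2; f(4) = 3.
Complete factorization: f(y) = (y⁶ + y⁵ + 2y⁴ + 2y³ + y² + 2y - 1).
Factor degrees with multiplicity: 6 = 6.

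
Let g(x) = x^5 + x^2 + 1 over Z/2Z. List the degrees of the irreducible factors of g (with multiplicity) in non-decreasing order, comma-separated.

Roots in Z/2Z: g(0) = 1; g(1) = 1.
Complete factorization: g(x) = (x^5 + x^2 + 1).
Factor degrees with multiplicity: 5 = 5.

5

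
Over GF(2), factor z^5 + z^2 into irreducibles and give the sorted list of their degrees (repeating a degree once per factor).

Write h(z) = z^5 + z^2.
Roots in GF(2): h(0) = 0 → root; h(1) = 0 → root.
Linear factors from roots: (z), (z + 1).
Complete factorization: h(z) = (z + 1)·(z)^2·(z^2 + z + 1).
Factor degrees with multiplicity: 1 + 1 + 1 + 2 = 5.

1, 1, 1, 2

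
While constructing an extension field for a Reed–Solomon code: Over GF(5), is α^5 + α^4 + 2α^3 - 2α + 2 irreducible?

Yes

Write m(α) = α^5 + α^4 + 2α^3 - 2α + 2.
Check for roots in GF(5): m(0) = 2; m(1) = 4; m(2) = 2; m(3) = 4; m(4) = 2.
No roots, so no linear factors.
Degree-2 irreducible divisors: test the 10 monic irreducibles of degree 2 over GF(5).
None of them divide m (all give nonzero remainder).
No irreducible factor of degree ≤ 2 exists, so m is irreducible over GF(5).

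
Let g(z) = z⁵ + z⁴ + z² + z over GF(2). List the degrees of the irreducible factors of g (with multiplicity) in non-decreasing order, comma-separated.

1, 1, 1, 2

Roots in GF(2): g(0) = 0 → root; g(1) = 0 → root.
Linear factors from roots: (z), (z + 1).
Complete factorization: g(z) = (z)·(z + 1)^2·(z² + z + 1).
Factor degrees with multiplicity: 1 + 1 + 1 + 2 = 5.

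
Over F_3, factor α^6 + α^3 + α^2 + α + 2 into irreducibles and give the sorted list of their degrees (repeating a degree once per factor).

1, 1, 2, 2

Write h(α) = α^6 + α^3 + α^2 + α + 2.
Roots in F_3: h(0) = 2; h(1) = 0 → root; h(2) = 2.
Linear factors from roots: (α + 2).
Complete factorization: h(α) = (α + 2)^2·(α^2 + 1)·(α^2 + 2α + 2).
Factor degrees with multiplicity: 1 + 1 + 2 + 2 = 6.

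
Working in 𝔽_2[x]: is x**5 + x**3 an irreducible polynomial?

No

Write h(x) = x**5 + x**3.
Check for roots in 𝔽_2: h(0) = 0 → root; h(1) = 0 → root.
h(0) = 0, so (x) divides h(x); h is reducible.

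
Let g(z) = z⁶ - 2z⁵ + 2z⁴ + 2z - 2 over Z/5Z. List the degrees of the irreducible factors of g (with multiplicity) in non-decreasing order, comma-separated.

6

Roots in Z/5Z: g(0) = 3; g(1) = 1; g(2) = 4; g(3) = 4; g(4) = 1.
Complete factorization: g(z) = (z⁶ - 2z⁵ + 2z⁴ + 2z - 2).
Factor degrees with multiplicity: 6 = 6.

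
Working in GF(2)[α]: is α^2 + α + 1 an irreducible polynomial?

Yes

Write m(α) = α^2 + α + 1.
Check for roots in GF(2): m(0) = 1; m(1) = 1.
No roots. A degree-2 polynomial over a field with no linear factor is irreducible.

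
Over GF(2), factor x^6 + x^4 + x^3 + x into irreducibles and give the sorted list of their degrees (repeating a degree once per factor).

1, 1, 1, 1, 2

Write g(x) = x^6 + x^4 + x^3 + x.
Roots in GF(2): g(0) = 0 → root; g(1) = 0 → root.
Linear factors from roots: (x), (x + 1).
Complete factorization: g(x) = (x)·(x + 1)^3·(x^2 + x + 1).
Factor degrees with multiplicity: 1 + 1 + 1 + 1 + 2 = 6.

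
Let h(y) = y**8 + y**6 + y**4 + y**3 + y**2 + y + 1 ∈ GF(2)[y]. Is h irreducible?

Check for roots in GF(2): h(0) = 1; h(1) = 1.
No roots, so no linear factors.
Monic irreducibles of degree 2 over GF(2): y**2 + y + 1.
None of them divide h (all give nonzero remainder).
Monic irreducibles of degree 3 over GF(2): y**3 + y + 1, y**3 + y**2 + 1.
None of them divide h (all give nonzero remainder).
Monic irreducibles of degree 4 over GF(2): y**4 + y + 1, y**4 + y**3 + 1, y**4 + y**3 + y**2 + y + 1.
None of them divide h (all give nonzero remainder).
No irreducible factor of degree ≤ 4 exists, so h is irreducible over GF(2).

Yes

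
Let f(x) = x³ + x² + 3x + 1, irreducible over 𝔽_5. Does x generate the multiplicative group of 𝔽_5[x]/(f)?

No

|GF(5^3)^×| = 5^3 − 1 = 124. Prime factorization: 124 = 2^2·31.
f is primitive ⇔ x has order 124 in GF(5)[x]/(f), i.e. x^(124/q) ≠ 1 for each prime q | 124.
x^(62) mod f = 1
x^(4) mod f = 3x² + 2x + 1.
Since x^(62) = 1, the order of x divides 62 < 124; not primitive.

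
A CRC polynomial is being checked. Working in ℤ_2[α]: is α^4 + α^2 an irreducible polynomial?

No

Write P(α) = α^4 + α^2.
Check for roots in ℤ_2: P(0) = 0 → root; P(1) = 0 → root.
P(0) = 0, so (α) divides P(α); P is reducible.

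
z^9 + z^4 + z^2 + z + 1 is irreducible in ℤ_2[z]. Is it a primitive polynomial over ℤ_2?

No

Write f(z) = z^9 + z^4 + z^2 + z + 1.
|GF(2^9)^×| = 2^9 − 1 = 511. Prime factorization: 511 = 7·73.
f is primitive ⇔ z has order 511 in GF(2)[z]/(f), i.e. z^(511/q) ≠ 1 for each prime q | 511.
z^(73) mod f = 1
z^(7) mod f = z^7.
Since z^(73) = 1, the order of z divides 73 < 511; not primitive.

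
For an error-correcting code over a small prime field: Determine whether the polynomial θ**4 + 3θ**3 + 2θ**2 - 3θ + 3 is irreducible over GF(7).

Yes

Write g(θ) = θ**4 + 3θ**3 + 2θ**2 - 3θ + 3.
Check for roots in GF(7): g(0) = 3; g(1) = 6; g(2) = 3; g(3) = 6; g(4) = 2; g(5) = 2; g(6) = 6.
No roots, so no linear factors.
Degree-2 irreducible divisors: test the 21 monic irreducibles of degree 2 over GF(7).
None of them divide g (all give nonzero remainder).
No irreducible factor of degree ≤ 2 exists, so g is irreducible over GF(7).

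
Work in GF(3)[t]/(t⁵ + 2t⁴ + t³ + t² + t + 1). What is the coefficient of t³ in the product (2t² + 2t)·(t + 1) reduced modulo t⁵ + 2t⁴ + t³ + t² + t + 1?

Multiply in GF(3)[t]: (2t² + 2t)·(t + 1) = 2t³ + t² + 2t.
Reduced: 2t³ + t² + 2t.

2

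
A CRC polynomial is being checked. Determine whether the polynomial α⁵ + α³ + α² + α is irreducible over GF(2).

No

Write f(α) = α⁵ + α³ + α² + α.
Check for roots in GF(2): f(0) = 0 → root; f(1) = 0 → root.
f(0) = 0, so (α) divides f(α); f is reducible.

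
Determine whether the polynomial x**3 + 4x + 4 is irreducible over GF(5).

Write m(x) = x**3 + 4x + 4.
Check for roots in GF(5): m(0) = 4; m(1) = 4; m(2) = 0 → root; m(3) = 3; m(4) = 4.
m(2) = 0, so (x − 2) divides m(x); m is reducible.

No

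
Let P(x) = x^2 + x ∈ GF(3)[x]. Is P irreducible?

No

Check for roots in GF(3): P(0) = 0 → root; P(1) = 2; P(2) = 0 → root.
P(0) = 0, so (x) divides P(x); P is reducible.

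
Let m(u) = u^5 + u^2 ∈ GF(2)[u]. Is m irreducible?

No

Check for roots in GF(2): m(0) = 0 → root; m(1) = 0 → root.
m(0) = 0, so (u) divides m(u); m is reducible.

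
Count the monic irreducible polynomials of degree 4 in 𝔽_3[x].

Gauss's count: N_{3}(4) = (1/4) Σ_{d|4} μ(4/d)·3^d.
Divisors of 4: 1, 2, 4; μ(4/d) for each: 0, -1, 1.
Σ = − 3^2 + 3^4 = 72.
N = 72/4 = 18.

18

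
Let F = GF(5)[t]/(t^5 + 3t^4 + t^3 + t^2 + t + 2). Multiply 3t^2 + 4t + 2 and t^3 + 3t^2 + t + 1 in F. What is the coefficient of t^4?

4

Multiply in GF(5)[t]: (3t^2 + 4t + 2)·(t^3 + 3t^2 + t + 1) = 3t^5 + 3t^4 + 2t^3 + 3t^2 + t + 2.
Reduce using t^5 ≡ 2t^4 + 4t^3 + 4t^2 + 4t + 3 (mod t^5 + 3t^4 + t^3 + t^2 + t + 2).
Reduced: 4t^4 + 4t^3 + 3t + 1.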